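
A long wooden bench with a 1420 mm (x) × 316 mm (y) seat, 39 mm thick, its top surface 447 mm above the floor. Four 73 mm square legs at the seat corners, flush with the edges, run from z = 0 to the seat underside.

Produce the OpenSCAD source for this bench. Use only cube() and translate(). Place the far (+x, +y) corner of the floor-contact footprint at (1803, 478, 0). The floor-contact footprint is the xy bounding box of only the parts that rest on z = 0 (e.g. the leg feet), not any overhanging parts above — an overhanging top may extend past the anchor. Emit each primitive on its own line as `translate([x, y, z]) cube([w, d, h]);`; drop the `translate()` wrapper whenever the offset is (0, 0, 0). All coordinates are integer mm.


translate([383, 162, 408]) cube([1420, 316, 39]);
translate([383, 162, 0]) cube([73, 73, 408]);
translate([383, 405, 0]) cube([73, 73, 408]);
translate([1730, 162, 0]) cube([73, 73, 408]);
translate([1730, 405, 0]) cube([73, 73, 408]);


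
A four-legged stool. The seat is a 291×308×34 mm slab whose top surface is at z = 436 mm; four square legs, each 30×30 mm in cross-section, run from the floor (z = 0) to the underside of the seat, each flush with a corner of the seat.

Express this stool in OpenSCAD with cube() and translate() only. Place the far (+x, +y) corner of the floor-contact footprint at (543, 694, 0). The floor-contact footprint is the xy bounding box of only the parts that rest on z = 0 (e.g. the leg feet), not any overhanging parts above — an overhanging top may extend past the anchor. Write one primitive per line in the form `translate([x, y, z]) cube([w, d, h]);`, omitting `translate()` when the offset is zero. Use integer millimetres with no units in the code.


translate([252, 386, 402]) cube([291, 308, 34]);
translate([252, 386, 0]) cube([30, 30, 402]);
translate([513, 386, 0]) cube([30, 30, 402]);
translate([252, 664, 0]) cube([30, 30, 402]);
translate([513, 664, 0]) cube([30, 30, 402]);


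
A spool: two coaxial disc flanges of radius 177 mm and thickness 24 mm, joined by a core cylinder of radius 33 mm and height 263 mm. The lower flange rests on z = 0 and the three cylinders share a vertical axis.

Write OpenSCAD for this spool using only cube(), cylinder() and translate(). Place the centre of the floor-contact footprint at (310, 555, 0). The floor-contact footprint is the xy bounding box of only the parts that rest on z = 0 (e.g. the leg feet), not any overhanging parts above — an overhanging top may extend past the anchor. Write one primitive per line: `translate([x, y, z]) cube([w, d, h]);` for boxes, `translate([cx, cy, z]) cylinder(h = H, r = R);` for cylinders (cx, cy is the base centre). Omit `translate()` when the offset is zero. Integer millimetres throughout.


translate([310, 555, 0]) cylinder(h = 24, r = 177);
translate([310, 555, 24]) cylinder(h = 263, r = 33);
translate([310, 555, 287]) cylinder(h = 24, r = 177);


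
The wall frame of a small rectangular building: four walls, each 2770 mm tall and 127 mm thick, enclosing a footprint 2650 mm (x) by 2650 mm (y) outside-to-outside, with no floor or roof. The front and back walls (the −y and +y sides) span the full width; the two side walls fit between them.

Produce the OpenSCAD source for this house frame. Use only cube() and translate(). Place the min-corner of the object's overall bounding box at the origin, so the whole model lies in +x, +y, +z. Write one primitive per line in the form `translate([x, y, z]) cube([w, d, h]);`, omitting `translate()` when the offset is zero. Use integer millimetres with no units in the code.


cube([2650, 127, 2770]);
translate([0, 2523, 0]) cube([2650, 127, 2770]);
translate([0, 127, 0]) cube([127, 2396, 2770]);
translate([2523, 127, 0]) cube([127, 2396, 2770]);


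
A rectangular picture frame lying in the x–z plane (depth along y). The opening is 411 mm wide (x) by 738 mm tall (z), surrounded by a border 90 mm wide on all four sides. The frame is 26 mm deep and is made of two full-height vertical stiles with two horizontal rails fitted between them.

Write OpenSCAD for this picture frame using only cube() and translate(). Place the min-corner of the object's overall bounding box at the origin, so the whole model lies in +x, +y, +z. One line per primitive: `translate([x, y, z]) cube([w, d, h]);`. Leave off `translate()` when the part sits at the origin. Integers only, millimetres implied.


cube([90, 26, 918]);
translate([501, 0, 0]) cube([90, 26, 918]);
translate([90, 0, 0]) cube([411, 26, 90]);
translate([90, 0, 828]) cube([411, 26, 90]);


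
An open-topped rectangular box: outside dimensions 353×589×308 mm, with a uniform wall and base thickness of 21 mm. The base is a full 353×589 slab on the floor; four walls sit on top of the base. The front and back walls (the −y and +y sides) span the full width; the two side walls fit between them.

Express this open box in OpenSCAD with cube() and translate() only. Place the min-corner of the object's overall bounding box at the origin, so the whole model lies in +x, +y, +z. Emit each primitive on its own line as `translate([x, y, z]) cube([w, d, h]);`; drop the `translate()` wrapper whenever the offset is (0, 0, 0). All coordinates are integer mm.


cube([353, 589, 21]);
translate([0, 0, 21]) cube([353, 21, 287]);
translate([0, 568, 21]) cube([353, 21, 287]);
translate([0, 21, 21]) cube([21, 547, 287]);
translate([332, 21, 21]) cube([21, 547, 287]);


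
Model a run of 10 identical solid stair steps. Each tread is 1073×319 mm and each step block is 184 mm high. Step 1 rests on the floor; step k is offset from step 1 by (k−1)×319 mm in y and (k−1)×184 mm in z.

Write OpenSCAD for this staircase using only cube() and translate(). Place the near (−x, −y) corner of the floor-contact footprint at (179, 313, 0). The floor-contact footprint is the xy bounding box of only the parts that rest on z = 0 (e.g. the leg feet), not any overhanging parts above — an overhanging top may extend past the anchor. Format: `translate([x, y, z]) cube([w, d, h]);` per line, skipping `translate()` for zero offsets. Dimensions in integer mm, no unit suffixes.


translate([179, 313, 0]) cube([1073, 319, 184]);
translate([179, 632, 184]) cube([1073, 319, 184]);
translate([179, 951, 368]) cube([1073, 319, 184]);
translate([179, 1270, 552]) cube([1073, 319, 184]);
translate([179, 1589, 736]) cube([1073, 319, 184]);
translate([179, 1908, 920]) cube([1073, 319, 184]);
translate([179, 2227, 1104]) cube([1073, 319, 184]);
translate([179, 2546, 1288]) cube([1073, 319, 184]);
translate([179, 2865, 1472]) cube([1073, 319, 184]);
translate([179, 3184, 1656]) cube([1073, 319, 184]);


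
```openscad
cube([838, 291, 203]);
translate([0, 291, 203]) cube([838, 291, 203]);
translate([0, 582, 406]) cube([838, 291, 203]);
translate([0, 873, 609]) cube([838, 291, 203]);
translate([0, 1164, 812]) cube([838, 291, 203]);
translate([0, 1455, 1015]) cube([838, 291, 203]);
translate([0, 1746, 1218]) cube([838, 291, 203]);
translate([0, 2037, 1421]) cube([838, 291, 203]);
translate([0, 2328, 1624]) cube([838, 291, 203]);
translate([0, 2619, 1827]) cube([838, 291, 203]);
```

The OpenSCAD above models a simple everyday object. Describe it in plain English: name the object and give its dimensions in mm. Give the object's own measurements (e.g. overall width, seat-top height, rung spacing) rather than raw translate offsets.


A straight staircase of 10 solid steps. Each step is 838 mm wide (x), 291 mm deep (y, the going) and 203 mm tall (the rise). The first step rests on the floor; each subsequent step sits one going further in +y and one rise higher in +z, directly behind and above the previous step with no overlap.


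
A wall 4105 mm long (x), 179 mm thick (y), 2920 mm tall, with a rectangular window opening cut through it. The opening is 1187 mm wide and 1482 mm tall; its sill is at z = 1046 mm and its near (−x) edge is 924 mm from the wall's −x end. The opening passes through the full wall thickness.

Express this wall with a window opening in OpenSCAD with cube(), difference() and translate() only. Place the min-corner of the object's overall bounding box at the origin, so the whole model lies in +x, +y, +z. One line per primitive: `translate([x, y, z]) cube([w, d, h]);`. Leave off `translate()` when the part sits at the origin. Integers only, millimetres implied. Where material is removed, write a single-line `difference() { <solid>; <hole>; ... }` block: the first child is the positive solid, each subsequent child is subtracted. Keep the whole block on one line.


difference() { cube([4105, 179, 2920]); translate([924, 0, 1046]) cube([1187, 179, 1482]); }


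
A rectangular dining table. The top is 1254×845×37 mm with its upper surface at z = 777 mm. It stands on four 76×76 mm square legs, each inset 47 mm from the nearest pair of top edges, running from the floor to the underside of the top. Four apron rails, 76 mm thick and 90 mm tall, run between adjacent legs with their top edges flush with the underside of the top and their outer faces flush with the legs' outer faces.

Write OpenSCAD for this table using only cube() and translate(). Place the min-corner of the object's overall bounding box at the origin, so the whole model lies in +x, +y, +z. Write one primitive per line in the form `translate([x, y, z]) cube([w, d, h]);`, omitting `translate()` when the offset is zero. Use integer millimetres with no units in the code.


// leg_h = 777 - 37 = 740
// apron z = 740 - 90 = 650
translate([0, 0, 740]) cube([1254, 845, 37]);
translate([47, 47, 0]) cube([76, 76, 740]);
translate([1131, 47, 0]) cube([76, 76, 740]);
translate([47, 722, 0]) cube([76, 76, 740]);
translate([1131, 722, 0]) cube([76, 76, 740]);
translate([123, 47, 650]) cube([1008, 76, 90]);
translate([123, 722, 650]) cube([1008, 76, 90]);
translate([47, 123, 650]) cube([76, 599, 90]);
translate([1131, 123, 650]) cube([76, 599, 90]);


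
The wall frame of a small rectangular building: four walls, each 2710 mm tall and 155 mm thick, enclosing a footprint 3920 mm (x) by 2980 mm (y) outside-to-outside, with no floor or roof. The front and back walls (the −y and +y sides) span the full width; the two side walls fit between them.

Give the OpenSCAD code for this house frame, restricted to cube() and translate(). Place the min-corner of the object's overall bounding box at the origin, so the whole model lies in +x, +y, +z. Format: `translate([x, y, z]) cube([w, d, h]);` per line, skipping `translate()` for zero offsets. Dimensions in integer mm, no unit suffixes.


cube([3920, 155, 2710]);
translate([0, 2825, 0]) cube([3920, 155, 2710]);
translate([0, 155, 0]) cube([155, 2670, 2710]);
translate([3765, 155, 0]) cube([155, 2670, 2710]);


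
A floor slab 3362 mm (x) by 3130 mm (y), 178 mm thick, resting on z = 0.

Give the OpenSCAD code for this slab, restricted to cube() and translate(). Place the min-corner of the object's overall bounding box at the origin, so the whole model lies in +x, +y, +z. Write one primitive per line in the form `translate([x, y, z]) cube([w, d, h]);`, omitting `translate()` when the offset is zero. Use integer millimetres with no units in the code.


cube([3362, 3130, 178]);


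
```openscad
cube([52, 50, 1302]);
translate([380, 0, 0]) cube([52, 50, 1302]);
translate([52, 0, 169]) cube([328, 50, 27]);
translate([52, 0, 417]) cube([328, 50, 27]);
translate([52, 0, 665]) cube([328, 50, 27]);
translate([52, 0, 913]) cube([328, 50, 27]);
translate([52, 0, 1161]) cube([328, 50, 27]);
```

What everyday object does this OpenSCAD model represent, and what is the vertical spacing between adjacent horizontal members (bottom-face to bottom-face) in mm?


A ladder. The rung spacing is 248 mm.

Two tall 52×50 posts with 5 short bars between them — a ladder. Adjacent rungs sit at z = 169 and z = 417, so the spacing is 417 − 169 = 248 mm.


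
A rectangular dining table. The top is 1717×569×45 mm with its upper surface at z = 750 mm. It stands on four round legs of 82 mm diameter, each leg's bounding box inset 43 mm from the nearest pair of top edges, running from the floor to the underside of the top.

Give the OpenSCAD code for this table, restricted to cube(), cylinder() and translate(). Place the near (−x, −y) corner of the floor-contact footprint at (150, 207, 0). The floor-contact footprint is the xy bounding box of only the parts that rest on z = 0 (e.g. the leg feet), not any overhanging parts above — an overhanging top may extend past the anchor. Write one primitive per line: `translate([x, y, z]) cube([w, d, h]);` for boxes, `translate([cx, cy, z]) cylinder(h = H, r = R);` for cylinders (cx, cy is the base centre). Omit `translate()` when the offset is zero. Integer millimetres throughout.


translate([107, 164, 705]) cube([1717, 569, 45]);
translate([191, 248, 0]) cylinder(h = 705, r = 41);
translate([1740, 248, 0]) cylinder(h = 705, r = 41);
translate([191, 649, 0]) cylinder(h = 705, r = 41);
translate([1740, 649, 0]) cylinder(h = 705, r = 41);


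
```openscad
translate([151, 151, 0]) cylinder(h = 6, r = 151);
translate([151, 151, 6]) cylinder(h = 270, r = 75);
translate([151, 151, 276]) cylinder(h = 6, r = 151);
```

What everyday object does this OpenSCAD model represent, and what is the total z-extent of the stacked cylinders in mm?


A spool. The overall height is 282 mm.

Three coaxial cylinders, large–small–large — a spool. Two 6 mm flanges and a 270 mm core give 6 + 270 + 6 = 282 mm.


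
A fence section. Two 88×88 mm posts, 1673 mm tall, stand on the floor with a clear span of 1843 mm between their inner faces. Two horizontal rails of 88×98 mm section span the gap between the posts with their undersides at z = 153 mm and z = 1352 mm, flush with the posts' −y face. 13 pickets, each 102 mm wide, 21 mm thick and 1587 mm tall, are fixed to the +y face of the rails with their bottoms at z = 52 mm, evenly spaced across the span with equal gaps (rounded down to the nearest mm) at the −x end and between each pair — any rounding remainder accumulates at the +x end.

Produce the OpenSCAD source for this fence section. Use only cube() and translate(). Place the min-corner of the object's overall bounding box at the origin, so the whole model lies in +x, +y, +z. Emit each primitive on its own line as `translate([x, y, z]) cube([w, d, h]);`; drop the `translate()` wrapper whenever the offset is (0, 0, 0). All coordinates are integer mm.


cube([88, 88, 1673]);
translate([1931, 0, 0]) cube([88, 88, 1673]);
translate([88, 0, 153]) cube([1843, 88, 98]);
translate([88, 0, 1352]) cube([1843, 88, 98]);
translate([124, 88, 52]) cube([102, 21, 1587]);
translate([262, 88, 52]) cube([102, 21, 1587]);
translate([400, 88, 52]) cube([102, 21, 1587]);
translate([538, 88, 52]) cube([102, 21, 1587]);
translate([676, 88, 52]) cube([102, 21, 1587]);
translate([814, 88, 52]) cube([102, 21, 1587]);
translate([952, 88, 52]) cube([102, 21, 1587]);
translate([1090, 88, 52]) cube([102, 21, 1587]);
translate([1228, 88, 52]) cube([102, 21, 1587]);
translate([1366, 88, 52]) cube([102, 21, 1587]);
translate([1504, 88, 52]) cube([102, 21, 1587]);
translate([1642, 88, 52]) cube([102, 21, 1587]);
translate([1780, 88, 52]) cube([102, 21, 1587]);


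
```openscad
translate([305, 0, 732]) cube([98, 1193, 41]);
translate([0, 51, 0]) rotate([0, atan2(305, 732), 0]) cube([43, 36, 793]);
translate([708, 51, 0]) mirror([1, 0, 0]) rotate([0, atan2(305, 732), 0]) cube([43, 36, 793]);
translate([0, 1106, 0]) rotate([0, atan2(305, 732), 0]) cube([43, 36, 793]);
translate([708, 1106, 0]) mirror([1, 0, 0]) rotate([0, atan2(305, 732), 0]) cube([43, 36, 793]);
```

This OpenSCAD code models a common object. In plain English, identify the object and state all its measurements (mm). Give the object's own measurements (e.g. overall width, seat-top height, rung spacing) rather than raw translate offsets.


A sawhorse. A 98×1193×41 mm beam (x, y, z) sits on two A-frame leg pairs. Each pair is two raked legs of 43×36 mm section (36 mm along y) splaying symmetrically in x. Each leg rises 732 mm vertically over 305 mm of horizontal reach and is 793 mm long along its own axis. Every leg's outer bottom edge rests on the floor and its outer top edge meets a bottom edge of the beam — the left legs (tilting toward +x) meet the beam's −x bottom edge, the right legs (their mirror images, tilting toward −x) meet its +x bottom edge — so the leg tops tuck under the beam, the beam's underside is 732 mm above the floor, and the feet are 708 mm apart outside-to-outside with the beam centred between them. The two leg pairs are set in 51 mm from either end of the beam.


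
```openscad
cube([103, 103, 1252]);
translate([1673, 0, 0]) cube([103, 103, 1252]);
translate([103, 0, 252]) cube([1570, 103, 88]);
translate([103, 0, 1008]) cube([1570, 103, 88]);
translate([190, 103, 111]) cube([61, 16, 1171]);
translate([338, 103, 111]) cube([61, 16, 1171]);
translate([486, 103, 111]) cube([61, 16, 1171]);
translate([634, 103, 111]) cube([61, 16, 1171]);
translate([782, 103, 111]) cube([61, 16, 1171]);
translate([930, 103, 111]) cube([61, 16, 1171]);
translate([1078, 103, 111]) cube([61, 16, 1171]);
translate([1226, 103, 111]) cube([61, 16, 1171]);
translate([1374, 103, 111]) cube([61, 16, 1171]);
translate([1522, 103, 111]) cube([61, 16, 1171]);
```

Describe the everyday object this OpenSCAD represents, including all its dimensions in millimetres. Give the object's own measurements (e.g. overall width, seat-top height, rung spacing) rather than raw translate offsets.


A fence section. Two 103×103 mm posts, 1252 mm tall, stand on the floor with a clear span of 1570 mm between their inner faces. Two horizontal rails of 103×88 mm section span the gap between the posts with their undersides at z = 252 mm and z = 1008 mm, flush with the posts' −y face. 10 pickets, each 61 mm wide, 16 mm thick and 1171 mm tall, are fixed to the +y face of the rails with their bottoms at z = 111 mm, spaced across the span with a 87 mm gap after the −x post and between neighbouring pickets, with 90 mm left before the +x post.


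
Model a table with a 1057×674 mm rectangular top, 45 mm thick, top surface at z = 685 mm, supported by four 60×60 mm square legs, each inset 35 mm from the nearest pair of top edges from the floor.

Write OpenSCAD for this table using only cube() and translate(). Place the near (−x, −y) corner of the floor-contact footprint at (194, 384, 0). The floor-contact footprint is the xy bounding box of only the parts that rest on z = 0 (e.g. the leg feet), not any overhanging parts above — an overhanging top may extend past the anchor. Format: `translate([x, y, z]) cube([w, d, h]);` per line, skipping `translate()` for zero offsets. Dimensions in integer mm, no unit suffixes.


translate([159, 349, 640]) cube([1057, 674, 45]);
translate([194, 384, 0]) cube([60, 60, 640]);
translate([1121, 384, 0]) cube([60, 60, 640]);
translate([194, 928, 0]) cube([60, 60, 640]);
translate([1121, 928, 0]) cube([60, 60, 640]);


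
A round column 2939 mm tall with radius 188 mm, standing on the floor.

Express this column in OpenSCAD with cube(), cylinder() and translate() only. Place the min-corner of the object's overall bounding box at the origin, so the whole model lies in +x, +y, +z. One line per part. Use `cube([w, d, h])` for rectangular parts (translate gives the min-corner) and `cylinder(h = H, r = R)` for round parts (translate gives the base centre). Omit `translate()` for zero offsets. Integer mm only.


translate([188, 188, 0]) cylinder(h = 2939, r = 188);


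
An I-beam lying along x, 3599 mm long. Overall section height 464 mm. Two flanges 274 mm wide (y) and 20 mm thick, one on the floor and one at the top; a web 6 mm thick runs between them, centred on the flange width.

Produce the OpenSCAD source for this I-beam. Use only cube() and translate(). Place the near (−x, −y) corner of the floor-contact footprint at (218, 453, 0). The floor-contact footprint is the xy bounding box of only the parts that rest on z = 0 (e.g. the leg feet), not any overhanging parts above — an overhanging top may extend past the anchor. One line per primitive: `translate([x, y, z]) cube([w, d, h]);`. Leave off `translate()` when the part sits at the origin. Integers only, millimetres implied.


translate([218, 453, 0]) cube([3599, 274, 20]);
translate([218, 587, 20]) cube([3599, 6, 424]);
translate([218, 453, 444]) cube([3599, 274, 20]);


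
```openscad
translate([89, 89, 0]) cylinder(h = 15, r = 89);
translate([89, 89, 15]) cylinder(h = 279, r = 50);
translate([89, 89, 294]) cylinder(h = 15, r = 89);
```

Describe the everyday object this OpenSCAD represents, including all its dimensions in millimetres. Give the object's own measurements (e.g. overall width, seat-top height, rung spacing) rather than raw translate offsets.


A spool: two coaxial disc flanges of radius 89 mm and thickness 15 mm, joined by a core cylinder of radius 50 mm and height 279 mm. The lower flange rests on z = 0 and the three cylinders share a vertical axis.


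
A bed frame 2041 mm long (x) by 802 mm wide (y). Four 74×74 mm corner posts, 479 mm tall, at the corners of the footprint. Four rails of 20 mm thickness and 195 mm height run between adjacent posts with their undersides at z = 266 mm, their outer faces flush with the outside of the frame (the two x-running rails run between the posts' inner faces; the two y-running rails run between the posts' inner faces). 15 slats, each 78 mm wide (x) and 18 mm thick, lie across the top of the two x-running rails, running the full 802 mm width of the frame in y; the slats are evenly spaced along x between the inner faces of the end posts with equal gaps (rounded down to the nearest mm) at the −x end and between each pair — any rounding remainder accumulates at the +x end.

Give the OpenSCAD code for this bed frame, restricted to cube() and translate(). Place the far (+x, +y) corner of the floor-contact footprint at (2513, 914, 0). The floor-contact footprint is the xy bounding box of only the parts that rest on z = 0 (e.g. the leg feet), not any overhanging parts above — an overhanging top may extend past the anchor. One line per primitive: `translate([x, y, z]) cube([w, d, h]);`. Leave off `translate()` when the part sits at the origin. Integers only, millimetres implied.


translate([472, 112, 0]) cube([74, 74, 479]);
translate([472, 840, 0]) cube([74, 74, 479]);
translate([2439, 112, 0]) cube([74, 74, 479]);
translate([2439, 840, 0]) cube([74, 74, 479]);
translate([546, 112, 266]) cube([1893, 20, 195]);
translate([546, 894, 266]) cube([1893, 20, 195]);
translate([472, 186, 266]) cube([20, 654, 195]);
translate([2493, 186, 266]) cube([20, 654, 195]);
translate([591, 112, 461]) cube([78, 802, 18]);
translate([714, 112, 461]) cube([78, 802, 18]);
translate([837, 112, 461]) cube([78, 802, 18]);
translate([960, 112, 461]) cube([78, 802, 18]);
translate([1083, 112, 461]) cube([78, 802, 18]);
translate([1206, 112, 461]) cube([78, 802, 18]);
translate([1329, 112, 461]) cube([78, 802, 18]);
translate([1452, 112, 461]) cube([78, 802, 18]);
translate([1575, 112, 461]) cube([78, 802, 18]);
translate([1698, 112, 461]) cube([78, 802, 18]);
translate([1821, 112, 461]) cube([78, 802, 18]);
translate([1944, 112, 461]) cube([78, 802, 18]);
translate([2067, 112, 461]) cube([78, 802, 18]);
translate([2190, 112, 461]) cube([78, 802, 18]);
translate([2313, 112, 461]) cube([78, 802, 18]);


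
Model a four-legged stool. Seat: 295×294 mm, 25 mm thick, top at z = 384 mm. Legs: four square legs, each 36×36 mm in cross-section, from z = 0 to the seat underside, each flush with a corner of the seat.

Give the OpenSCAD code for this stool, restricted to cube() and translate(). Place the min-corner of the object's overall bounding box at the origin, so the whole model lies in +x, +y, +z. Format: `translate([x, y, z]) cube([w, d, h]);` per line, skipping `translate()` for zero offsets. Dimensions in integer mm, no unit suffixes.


translate([0, 0, 359]) cube([295, 294, 25]);
cube([36, 36, 359]);
translate([259, 0, 0]) cube([36, 36, 359]);
translate([0, 258, 0]) cube([36, 36, 359]);
translate([259, 258, 0]) cube([36, 36, 359]);


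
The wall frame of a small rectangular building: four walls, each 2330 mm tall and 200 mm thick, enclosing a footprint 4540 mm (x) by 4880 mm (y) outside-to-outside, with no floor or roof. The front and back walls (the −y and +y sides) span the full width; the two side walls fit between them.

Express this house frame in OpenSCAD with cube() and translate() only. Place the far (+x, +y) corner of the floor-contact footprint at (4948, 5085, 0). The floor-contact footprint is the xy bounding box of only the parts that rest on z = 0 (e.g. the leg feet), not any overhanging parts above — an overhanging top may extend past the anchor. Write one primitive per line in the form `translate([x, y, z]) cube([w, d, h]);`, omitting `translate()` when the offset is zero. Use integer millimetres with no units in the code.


translate([408, 205, 0]) cube([4540, 200, 2330]);
translate([408, 4885, 0]) cube([4540, 200, 2330]);
translate([408, 405, 0]) cube([200, 4480, 2330]);
translate([4748, 405, 0]) cube([200, 4480, 2330]);


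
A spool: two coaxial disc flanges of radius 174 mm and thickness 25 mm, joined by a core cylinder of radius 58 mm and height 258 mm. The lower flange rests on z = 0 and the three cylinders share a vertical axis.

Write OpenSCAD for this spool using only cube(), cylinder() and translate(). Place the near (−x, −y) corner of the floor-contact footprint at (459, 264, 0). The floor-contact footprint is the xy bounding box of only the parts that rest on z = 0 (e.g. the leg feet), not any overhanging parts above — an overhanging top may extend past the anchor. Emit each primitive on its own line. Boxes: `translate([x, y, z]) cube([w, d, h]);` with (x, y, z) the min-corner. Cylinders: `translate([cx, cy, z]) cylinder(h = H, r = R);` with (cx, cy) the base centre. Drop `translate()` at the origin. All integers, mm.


translate([633, 438, 0]) cylinder(h = 25, r = 174);
translate([633, 438, 25]) cylinder(h = 258, r = 58);
translate([633, 438, 283]) cylinder(h = 25, r = 174);


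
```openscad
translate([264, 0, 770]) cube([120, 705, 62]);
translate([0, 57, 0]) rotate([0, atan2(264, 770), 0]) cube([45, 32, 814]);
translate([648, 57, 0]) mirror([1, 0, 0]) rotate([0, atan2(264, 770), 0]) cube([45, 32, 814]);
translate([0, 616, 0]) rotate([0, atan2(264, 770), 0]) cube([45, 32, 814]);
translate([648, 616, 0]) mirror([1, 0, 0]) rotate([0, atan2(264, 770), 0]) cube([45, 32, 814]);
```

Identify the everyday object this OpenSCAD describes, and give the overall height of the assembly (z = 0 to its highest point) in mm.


A sawhorse. The overall height is 832 mm.

A beam across two mirrored pairs of raked legs — a sawhorse. The beam's underside is at z = 770 (matching the legs' vertical rise in atan2(264, 770)) and the beam is 62 mm tall, so its top is at 770 + 62 = 832 mm. The raked legs top out at the beam's underside, so that is the highest point.


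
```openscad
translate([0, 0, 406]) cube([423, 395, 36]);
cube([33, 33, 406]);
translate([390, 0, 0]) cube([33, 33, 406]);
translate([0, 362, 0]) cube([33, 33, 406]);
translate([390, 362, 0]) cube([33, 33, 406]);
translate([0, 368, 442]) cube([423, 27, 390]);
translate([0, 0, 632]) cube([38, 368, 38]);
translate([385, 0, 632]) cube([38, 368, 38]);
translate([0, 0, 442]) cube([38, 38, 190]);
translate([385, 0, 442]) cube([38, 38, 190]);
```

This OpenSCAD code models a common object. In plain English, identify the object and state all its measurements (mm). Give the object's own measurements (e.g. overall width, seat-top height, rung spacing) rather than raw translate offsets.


A chair. The seat is a 423×395×36 mm slab with its top at z = 442 mm, on four 33×33 mm corner legs (flush with the seat edges, standing on z = 0). A flat backrest 27 mm thick, 390 mm tall, spans the full seat width and rises from the seat top along its +y edge, rear face flush with the rear of the seat. Two armrests of 38×38 mm section run along each side from the seat's front edge to the front of the backrest, top faces 228 mm above the seat top and outer faces flush with the seat's x-edges; a 38×38 mm post under the front of each armrest stands on the seat at the front corner.


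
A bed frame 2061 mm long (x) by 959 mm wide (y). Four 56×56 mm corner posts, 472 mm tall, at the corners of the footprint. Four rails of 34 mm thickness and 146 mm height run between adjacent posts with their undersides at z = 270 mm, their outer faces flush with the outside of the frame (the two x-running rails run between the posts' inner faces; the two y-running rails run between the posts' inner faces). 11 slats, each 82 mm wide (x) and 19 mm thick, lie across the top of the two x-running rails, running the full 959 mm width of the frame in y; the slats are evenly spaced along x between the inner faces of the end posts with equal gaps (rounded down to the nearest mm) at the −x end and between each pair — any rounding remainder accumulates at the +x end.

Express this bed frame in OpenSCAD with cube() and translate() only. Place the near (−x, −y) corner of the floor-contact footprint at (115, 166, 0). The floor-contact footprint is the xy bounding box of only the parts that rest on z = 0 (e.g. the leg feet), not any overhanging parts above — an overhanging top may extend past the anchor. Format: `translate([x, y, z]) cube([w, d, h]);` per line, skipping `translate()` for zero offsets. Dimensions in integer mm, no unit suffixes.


translate([115, 166, 0]) cube([56, 56, 472]);
translate([115, 1069, 0]) cube([56, 56, 472]);
translate([2120, 166, 0]) cube([56, 56, 472]);
translate([2120, 1069, 0]) cube([56, 56, 472]);
translate([171, 166, 270]) cube([1949, 34, 146]);
translate([171, 1091, 270]) cube([1949, 34, 146]);
translate([115, 222, 270]) cube([34, 847, 146]);
translate([2142, 222, 270]) cube([34, 847, 146]);
translate([258, 166, 416]) cube([82, 959, 19]);
translate([427, 166, 416]) cube([82, 959, 19]);
translate([596, 166, 416]) cube([82, 959, 19]);
translate([765, 166, 416]) cube([82, 959, 19]);
translate([934, 166, 416]) cube([82, 959, 19]);
translate([1103, 166, 416]) cube([82, 959, 19]);
translate([1272, 166, 416]) cube([82, 959, 19]);
translate([1441, 166, 416]) cube([82, 959, 19]);
translate([1610, 166, 416]) cube([82, 959, 19]);
translate([1779, 166, 416]) cube([82, 959, 19]);
translate([1948, 166, 416]) cube([82, 959, 19]);


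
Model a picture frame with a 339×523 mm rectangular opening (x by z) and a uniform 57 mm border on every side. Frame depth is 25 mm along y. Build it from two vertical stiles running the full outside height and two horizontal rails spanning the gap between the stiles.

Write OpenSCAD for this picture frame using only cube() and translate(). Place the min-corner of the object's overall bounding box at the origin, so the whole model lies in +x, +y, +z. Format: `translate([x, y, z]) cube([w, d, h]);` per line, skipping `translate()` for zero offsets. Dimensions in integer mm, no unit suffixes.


cube([57, 25, 637]);
translate([396, 0, 0]) cube([57, 25, 637]);
translate([57, 0, 0]) cube([339, 25, 57]);
translate([57, 0, 580]) cube([339, 25, 57]);


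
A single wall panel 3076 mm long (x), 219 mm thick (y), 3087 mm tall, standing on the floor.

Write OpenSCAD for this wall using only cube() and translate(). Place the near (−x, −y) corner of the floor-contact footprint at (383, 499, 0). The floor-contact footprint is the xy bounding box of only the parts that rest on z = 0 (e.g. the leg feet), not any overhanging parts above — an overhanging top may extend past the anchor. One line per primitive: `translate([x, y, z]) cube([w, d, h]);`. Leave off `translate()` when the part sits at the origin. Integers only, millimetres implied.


translate([383, 499, 0]) cube([3076, 219, 3087]);


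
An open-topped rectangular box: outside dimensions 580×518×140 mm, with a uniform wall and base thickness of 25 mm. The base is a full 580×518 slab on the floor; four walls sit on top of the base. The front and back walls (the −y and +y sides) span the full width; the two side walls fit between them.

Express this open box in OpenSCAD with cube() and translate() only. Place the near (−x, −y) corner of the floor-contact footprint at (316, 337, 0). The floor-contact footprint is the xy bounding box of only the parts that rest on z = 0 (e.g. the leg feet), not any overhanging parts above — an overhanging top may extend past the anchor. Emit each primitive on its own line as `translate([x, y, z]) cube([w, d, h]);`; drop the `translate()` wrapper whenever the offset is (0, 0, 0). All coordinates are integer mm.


translate([316, 337, 0]) cube([580, 518, 25]);
translate([316, 337, 25]) cube([580, 25, 115]);
translate([316, 830, 25]) cube([580, 25, 115]);
translate([316, 362, 25]) cube([25, 468, 115]);
translate([871, 362, 25]) cube([25, 468, 115]);


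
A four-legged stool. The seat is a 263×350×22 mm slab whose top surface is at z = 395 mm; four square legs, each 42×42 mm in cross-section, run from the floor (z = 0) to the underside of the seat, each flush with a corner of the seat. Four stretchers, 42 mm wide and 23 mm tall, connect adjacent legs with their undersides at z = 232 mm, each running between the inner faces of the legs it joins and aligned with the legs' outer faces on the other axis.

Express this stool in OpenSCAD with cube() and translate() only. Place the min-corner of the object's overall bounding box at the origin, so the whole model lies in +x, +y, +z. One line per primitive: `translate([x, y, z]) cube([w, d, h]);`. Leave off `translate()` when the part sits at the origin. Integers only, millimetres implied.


// leg_h = 395 - 22 = 373
// stretcher span = 263 - 2*42 = 179
translate([0, 0, 373]) cube([263, 350, 22]);
cube([42, 42, 373]);
translate([221, 0, 0]) cube([42, 42, 373]);
translate([0, 308, 0]) cube([42, 42, 373]);
translate([221, 308, 0]) cube([42, 42, 373]);
translate([42, 0, 232]) cube([179, 42, 23]);
translate([42, 308, 232]) cube([179, 42, 23]);
translate([0, 42, 232]) cube([42, 266, 23]);
translate([221, 42, 232]) cube([42, 266, 23]);


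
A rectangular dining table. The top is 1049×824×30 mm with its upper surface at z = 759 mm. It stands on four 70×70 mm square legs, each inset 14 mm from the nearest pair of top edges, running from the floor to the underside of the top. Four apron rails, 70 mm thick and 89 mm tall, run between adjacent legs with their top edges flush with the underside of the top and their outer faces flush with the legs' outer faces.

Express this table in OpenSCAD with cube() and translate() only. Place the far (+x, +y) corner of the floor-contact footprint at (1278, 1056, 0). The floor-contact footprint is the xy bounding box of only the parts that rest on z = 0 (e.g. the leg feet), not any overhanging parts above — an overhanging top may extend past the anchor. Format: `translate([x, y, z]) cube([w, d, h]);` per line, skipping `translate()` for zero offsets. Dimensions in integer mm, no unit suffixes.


// leg_h = 759 - 30 = 729
// apron z = 729 - 89 = 640
translate([243, 246, 729]) cube([1049, 824, 30]);
translate([257, 260, 0]) cube([70, 70, 729]);
translate([1208, 260, 0]) cube([70, 70, 729]);
translate([257, 986, 0]) cube([70, 70, 729]);
translate([1208, 986, 0]) cube([70, 70, 729]);
translate([327, 260, 640]) cube([881, 70, 89]);
translate([327, 986, 640]) cube([881, 70, 89]);
translate([257, 330, 640]) cube([70, 656, 89]);
translate([1208, 330, 640]) cube([70, 656, 89]);


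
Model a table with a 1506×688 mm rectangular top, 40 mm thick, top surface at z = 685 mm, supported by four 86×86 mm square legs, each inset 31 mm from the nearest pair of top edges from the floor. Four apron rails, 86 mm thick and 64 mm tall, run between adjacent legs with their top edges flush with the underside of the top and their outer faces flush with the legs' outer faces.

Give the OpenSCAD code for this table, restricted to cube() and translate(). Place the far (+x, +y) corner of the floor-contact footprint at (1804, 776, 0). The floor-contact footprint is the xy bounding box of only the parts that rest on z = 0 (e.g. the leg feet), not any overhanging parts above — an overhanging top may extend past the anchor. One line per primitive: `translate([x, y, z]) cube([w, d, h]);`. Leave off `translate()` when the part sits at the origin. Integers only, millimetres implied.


translate([329, 119, 645]) cube([1506, 688, 40]);
translate([360, 150, 0]) cube([86, 86, 645]);
translate([1718, 150, 0]) cube([86, 86, 645]);
translate([360, 690, 0]) cube([86, 86, 645]);
translate([1718, 690, 0]) cube([86, 86, 645]);
translate([446, 150, 581]) cube([1272, 86, 64]);
translate([446, 690, 581]) cube([1272, 86, 64]);
translate([360, 236, 581]) cube([86, 454, 64]);
translate([1718, 236, 581]) cube([86, 454, 64]);


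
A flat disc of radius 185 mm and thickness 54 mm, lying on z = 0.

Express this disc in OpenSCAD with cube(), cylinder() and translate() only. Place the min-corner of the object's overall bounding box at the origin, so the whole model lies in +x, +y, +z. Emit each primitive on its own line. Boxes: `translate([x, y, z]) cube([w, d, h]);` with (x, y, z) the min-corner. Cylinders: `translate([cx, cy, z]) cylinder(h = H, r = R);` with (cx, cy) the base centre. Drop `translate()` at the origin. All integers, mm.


translate([185, 185, 0]) cylinder(h = 54, r = 185);


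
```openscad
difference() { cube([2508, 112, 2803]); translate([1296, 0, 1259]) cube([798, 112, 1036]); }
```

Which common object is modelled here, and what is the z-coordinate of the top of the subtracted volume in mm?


A wall with a window opening. The window head height is 2295 mm.

A wall with a rectangular opening subtracted — a window. Sill at z = 1259, opening 1036 mm tall, so the head is at 1259 + 1036 = 2295 mm.


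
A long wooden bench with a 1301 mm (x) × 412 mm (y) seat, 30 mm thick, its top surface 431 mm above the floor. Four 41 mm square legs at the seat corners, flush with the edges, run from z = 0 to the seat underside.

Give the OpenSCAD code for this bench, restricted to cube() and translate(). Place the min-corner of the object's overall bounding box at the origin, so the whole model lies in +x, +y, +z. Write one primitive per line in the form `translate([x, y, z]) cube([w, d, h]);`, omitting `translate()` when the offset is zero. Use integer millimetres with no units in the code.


translate([0, 0, 401]) cube([1301, 412, 30]);
cube([41, 41, 401]);
translate([0, 371, 0]) cube([41, 41, 401]);
translate([1260, 0, 0]) cube([41, 41, 401]);
translate([1260, 371, 0]) cube([41, 41, 401]);


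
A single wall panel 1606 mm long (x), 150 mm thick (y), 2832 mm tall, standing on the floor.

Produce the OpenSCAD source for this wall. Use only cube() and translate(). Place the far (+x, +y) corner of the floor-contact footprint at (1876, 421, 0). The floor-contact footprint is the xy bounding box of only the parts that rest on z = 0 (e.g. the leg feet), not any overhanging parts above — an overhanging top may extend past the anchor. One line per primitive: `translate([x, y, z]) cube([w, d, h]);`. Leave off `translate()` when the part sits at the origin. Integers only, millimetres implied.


translate([270, 271, 0]) cube([1606, 150, 2832]);


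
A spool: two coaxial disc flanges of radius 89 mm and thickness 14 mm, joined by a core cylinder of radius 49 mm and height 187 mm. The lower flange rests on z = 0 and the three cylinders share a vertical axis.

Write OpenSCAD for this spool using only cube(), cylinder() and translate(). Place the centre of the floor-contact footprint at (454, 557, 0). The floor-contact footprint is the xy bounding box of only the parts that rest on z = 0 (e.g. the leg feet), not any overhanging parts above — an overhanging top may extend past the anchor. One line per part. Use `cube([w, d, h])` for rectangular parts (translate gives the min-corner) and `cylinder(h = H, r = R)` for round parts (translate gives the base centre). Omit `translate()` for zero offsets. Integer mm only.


translate([454, 557, 0]) cylinder(h = 14, r = 89);
translate([454, 557, 14]) cylinder(h = 187, r = 49);
translate([454, 557, 201]) cylinder(h = 14, r = 89);
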